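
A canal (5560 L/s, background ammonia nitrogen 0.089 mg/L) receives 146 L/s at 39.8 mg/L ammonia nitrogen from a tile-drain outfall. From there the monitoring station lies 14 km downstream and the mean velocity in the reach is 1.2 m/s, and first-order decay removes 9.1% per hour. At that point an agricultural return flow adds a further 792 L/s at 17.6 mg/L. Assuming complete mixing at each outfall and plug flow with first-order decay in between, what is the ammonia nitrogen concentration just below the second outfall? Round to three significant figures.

2.86 mg/L

Flow-weighted average: C = (5560·0.08900 + 146.0·39.80) / 5706 = 6306/5706 = 1.105 mg/L; combined flow 5706 L/s.
Travel time t = 14·1000 / 1.2 = 11670 s = 3.241 h.
9.1%/h lost → k = −ln(1 − 0.091) = 0.09541 h⁻¹.
First-order decay: C = 1.105·exp(−k·t) = 1.105·0.7340 = 0.8112 mg/L.
At the second outfall, C = (5706·0.8112 + 792.0·17.60) / (5706 + 792.0) = 2.857 mg/L.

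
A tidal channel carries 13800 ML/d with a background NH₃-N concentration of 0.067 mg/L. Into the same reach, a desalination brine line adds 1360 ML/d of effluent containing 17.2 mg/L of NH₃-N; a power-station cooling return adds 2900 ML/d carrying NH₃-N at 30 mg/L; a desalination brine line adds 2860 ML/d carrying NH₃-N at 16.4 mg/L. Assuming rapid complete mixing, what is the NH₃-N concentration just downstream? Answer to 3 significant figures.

7.56 mg/L

After mixing, C = (13800·0.06700 + 1360·17.20 + 2900·30.00 + 2860·16.40) / 20920 = 158200/20920 = 7.563 mg/L.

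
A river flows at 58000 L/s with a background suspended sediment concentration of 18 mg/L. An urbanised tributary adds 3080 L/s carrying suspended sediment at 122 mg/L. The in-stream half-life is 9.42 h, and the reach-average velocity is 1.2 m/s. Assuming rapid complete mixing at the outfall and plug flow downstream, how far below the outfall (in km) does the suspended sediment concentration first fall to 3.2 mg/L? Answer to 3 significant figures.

Conservation of mass: C = (58000·18.00 + 3080·122.0) / 61080 = 1420000/61080 = 23.24 mg/L.
Half-life 9.42 h → k = ln 2 / 9.42 = 0.07358 h⁻¹ = 1.766 d⁻¹.
Set 23.24·exp(−k·t) = 3.2 → t = ln(23.24/3.2)/k = 97010 s = 26.95 h.
Distance = v·t = 1.2·97010 = 116400 m = 116.4 km.

116 km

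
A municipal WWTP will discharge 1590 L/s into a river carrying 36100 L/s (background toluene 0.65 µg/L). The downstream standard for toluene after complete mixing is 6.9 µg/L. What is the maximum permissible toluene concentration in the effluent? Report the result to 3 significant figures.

At the limit, (Qr·Cr + Qe·Cₑ)/(Qr + Qe) = 6.9:
Cₑ = (37690·6.9 − 36100·0.6500) / 1590 = 148.8 µg/L.

149 µg/L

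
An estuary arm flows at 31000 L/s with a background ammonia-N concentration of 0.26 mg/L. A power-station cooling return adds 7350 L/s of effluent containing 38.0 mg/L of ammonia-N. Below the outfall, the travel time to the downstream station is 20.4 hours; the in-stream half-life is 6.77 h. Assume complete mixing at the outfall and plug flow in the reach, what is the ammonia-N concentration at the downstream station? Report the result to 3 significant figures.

0.928 mg/L

Conservation of mass: C = (31000·0.2600 + 7350·38.00) / 38350 = 287400/38350 = 7.493 mg/L.
Half-life 6.77 h → k = ln 2 / 6.77 = 0.1024 h⁻¹ = 2.457 d⁻¹.
After decay, C = 7.493 × e^(−kt) = 7.493 × 0.1239 = 0.9280 mg/L.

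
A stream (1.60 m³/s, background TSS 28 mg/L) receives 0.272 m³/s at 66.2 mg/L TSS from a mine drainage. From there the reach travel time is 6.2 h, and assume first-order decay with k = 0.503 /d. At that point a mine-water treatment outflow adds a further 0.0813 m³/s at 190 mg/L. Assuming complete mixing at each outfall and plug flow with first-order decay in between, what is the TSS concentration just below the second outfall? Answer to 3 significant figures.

Flow-weighted average: C = (1.600·28.00 + 0.2720·66.20) / 1.872 = 62.81/1.872 = 33.55 mg/L; combined flow 1.872 m³/s.
After decay, C = 33.55 × e^(−kt) = 33.55 × 0.8781 = 29.46 mg/L.
Second outfall: C = (1.872·29.46 + 0.08130·190.0)/1.953 = 36.14 mg/L.

36.1 mg/L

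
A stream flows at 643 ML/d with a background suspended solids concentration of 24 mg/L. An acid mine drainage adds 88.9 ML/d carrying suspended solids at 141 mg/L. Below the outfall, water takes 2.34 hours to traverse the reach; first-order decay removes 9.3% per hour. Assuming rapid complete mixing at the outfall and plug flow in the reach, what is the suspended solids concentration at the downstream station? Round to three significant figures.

30.4 mg/L

Flow-weighted average: C = (643.0·24.00 + 88.90·141.0) / 731.9 = 27970/731.9 = 38.21 mg/L.
9.3%/h lost → k = −ln(1 − 0.093) = 0.09761 h⁻¹.
First-order decay: C = 38.21·exp(−k·t) = 38.21·0.7958 = 30.41 mg/L.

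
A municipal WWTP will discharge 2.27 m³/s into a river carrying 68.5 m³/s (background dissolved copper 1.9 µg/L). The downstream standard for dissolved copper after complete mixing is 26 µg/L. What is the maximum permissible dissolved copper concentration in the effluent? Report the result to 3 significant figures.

753 µg/L

At the limit, (Qr·Cr + Qe·Cₑ)/(Qr + Qe) = 26:
Cₑ = (70.77·26 − 68.50·1.900) / 2.270 = 753.2 µg/L.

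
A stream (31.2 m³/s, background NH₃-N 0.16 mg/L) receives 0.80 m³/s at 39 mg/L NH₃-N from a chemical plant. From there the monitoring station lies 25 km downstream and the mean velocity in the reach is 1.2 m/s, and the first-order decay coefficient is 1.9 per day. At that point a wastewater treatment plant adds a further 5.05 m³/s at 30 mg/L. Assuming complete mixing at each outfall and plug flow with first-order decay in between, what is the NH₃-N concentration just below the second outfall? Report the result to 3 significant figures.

4.71 mg/L

Flow-weighted average: C = (31.20·0.1600 + 0.8000·39.00) / 32.00 = 36.19/32.00 = 1.131 mg/L; combined flow 32.00 m³/s.
Travel time t = 25·1000 / 1.2 = 20830 s = 5.787 h.
After decay, C = 1.131 × e^(−kt) = 1.131 × 0.6325 = 0.7153 mg/L.
Second outfall: C = (32.00·0.7153 + 5.050·30.00)/37.05 = 4.707 mg/L.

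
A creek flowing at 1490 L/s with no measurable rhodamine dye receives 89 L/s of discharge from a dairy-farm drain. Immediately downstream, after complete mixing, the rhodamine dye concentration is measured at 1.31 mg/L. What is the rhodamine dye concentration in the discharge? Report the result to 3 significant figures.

Mass balance: 1490·0 + 89.00·Cₑ = 1579·1.310
→ Cₑ = (1579·1.310 − 1490·0) / 89.00 = 23.24 mg/L.

23.2 mg/L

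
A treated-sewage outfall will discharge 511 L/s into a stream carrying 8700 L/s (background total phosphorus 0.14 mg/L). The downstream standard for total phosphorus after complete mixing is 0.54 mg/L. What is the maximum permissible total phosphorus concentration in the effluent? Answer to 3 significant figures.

At the limit, (Qr·Cr + Qe·Cₑ)/(Qr + Qe) = 0.54:
Cₑ = (9211·0.54 − 8700·0.1400) / 511.0 = 7.350 mg/L.

7.35 mg/L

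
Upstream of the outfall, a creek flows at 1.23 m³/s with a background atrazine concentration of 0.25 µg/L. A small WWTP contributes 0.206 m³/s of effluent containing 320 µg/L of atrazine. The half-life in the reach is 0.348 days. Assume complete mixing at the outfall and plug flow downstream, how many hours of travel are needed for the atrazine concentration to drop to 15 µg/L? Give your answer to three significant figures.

Conservation of mass: C = (1.230·0.2500 + 0.2060·320.0) / 1.436 = 66.23/1.436 = 46.12 µg/L.
Half-life 0.348 d → k = ln 2 / 0.348 = 1.992 d⁻¹.
46.12·exp(−k·t) = 15 → t = ln(46.12/15)/k = 48720 s = 13.53 h.

13.5 h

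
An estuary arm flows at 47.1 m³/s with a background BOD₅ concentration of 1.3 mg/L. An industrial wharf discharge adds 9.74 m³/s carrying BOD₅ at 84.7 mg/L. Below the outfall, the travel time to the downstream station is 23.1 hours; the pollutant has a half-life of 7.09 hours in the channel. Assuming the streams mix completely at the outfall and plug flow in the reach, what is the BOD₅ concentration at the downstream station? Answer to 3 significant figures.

Mass balance: C = (47.10·1.300 + 9.740·84.70) / 56.84 = 886.2/56.84 = 15.59 mg/L.
Half-life 7.09 h → k = ln 2 / 7.09 = 0.09776 h⁻¹ = 2.346 d⁻¹.
After decay, C = 15.59 × e^(−kt) = 15.59 × 0.1045 = 1.630 mg/L.

1.63 mg/L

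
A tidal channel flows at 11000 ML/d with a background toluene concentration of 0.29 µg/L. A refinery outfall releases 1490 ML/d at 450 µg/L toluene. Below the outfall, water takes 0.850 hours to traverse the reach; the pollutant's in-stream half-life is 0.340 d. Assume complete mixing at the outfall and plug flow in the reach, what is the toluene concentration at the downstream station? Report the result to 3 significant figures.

After mixing, C = (11000·0.2900 + 1490·450.0) / 12490 = 673700/12490 = 53.94 µg/L.
Half-life 0.340 d → k = ln 2 / 0.340 = 2.039 d⁻¹.
First-order decay: C = 53.94·exp(−k·t) = 53.94·0.9303 = 50.18 µg/L.

50.2 µg/L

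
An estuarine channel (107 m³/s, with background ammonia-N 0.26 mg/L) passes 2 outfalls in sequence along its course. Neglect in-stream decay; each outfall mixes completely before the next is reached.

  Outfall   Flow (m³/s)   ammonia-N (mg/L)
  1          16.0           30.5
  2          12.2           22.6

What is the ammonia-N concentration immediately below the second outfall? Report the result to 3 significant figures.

After outfall 1: Q = 107.0 + 16.00 = 123.0 m³/s; C = (107.0·0.2600 + 16.00·30.50)/123.0 = 4.194 mg/L.
After outfall 2: Q = 123.0 + 12.20 = 135.2 m³/s; C = (123.0·4.194 + 12.20·22.60)/135.2 = 5.855 mg/L.

5.85 mg/L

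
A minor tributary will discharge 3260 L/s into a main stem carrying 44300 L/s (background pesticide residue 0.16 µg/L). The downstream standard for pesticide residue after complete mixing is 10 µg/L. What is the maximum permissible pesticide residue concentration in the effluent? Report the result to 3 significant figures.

144 µg/L

At the limit, (Qr·Cr + Qe·Cₑ)/(Qr + Qe) = 10:
Cₑ = (47560·10 − 44300·0.1600) / 3260 = 143.7 µg/L.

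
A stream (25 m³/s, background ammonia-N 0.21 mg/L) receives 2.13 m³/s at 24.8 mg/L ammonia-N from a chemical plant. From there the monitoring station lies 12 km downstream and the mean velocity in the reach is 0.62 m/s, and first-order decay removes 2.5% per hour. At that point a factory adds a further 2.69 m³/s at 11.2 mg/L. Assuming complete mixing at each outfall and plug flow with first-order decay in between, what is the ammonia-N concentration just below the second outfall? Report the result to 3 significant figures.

2.71 mg/L

Flow-weighted average: C = (25.00·0.2100 + 2.130·24.80) / 27.13 = 58.07/27.13 = 2.141 mg/L; combined flow 27.13 m³/s.
Travel time t = 12·1000 / 0.62 = 19350 s = 5.376 h.
2.5%/h lost → k = −ln(1 − 0.025) = 0.02532 h⁻¹.
Applying C = C₀e^(−kt): 2.141 × 0.8727 = 1.868 mg/L.
At the second outfall, C = (27.13·1.868 + 2.690·11.20) / (27.13 + 2.690) = 2.710 mg/L.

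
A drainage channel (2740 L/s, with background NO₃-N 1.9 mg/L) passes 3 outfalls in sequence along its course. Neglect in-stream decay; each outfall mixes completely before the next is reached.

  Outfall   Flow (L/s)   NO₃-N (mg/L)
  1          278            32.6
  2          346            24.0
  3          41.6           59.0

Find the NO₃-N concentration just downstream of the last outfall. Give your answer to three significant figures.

Below outfall 1: Q → 3018 L/s, C = (2740·1.900 + 278.0·32.60)/3018 = 4.728 mg/L.
Below outfall 2: Q → 3364 L/s, C = (3018·4.728 + 346.0·24.00)/3364 = 6.710 mg/L.
Below outfall 3: Q → 3406 L/s, C = (3364·6.710 + 41.60·59.00)/3406 = 7.349 mg/L.

7.35 mg/L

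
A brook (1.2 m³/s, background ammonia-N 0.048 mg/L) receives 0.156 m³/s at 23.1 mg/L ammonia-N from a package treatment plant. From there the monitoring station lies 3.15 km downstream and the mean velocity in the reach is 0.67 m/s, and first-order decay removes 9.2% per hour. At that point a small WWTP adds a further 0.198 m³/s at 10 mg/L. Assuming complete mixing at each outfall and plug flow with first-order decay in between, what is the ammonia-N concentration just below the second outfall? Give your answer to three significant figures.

3.35 mg/L

Flow-weighted average: C = (1.200·0.04800 + 0.1560·23.10) / 1.356 = 3.661/1.356 = 2.700 mg/L; combined flow 1.356 m³/s.
Travel time t = 3.15·1000 / 0.67 = 4701 s = 1.306 h.
9.2%/h lost → k = −ln(1 − 0.092) = 0.09651 h⁻¹.
After decay, C = 2.700 × e^(−kt) = 2.700 × 0.8816 = 2.380 mg/L.
Second outfall: C = (1.356·2.380 + 0.1980·10.00)/1.554 = 3.351 mg/L.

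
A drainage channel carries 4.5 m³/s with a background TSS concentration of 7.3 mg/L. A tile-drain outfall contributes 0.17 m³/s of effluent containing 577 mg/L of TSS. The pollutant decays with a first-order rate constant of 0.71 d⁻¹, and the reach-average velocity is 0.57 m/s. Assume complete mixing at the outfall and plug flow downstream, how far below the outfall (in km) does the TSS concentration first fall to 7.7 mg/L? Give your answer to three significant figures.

After mixing, C = (4.500·7.300 + 0.1700·577.0) / 4.670 = 130.9/4.670 = 28.04 mg/L.
Set 28.04·exp(−k·t) = 7.7 → t = ln(28.04/7.7)/k = 157300 s = 43.69 h.
Distance = v·t = 0.57·157300 = 89640 m = 89.64 km.

89.6 km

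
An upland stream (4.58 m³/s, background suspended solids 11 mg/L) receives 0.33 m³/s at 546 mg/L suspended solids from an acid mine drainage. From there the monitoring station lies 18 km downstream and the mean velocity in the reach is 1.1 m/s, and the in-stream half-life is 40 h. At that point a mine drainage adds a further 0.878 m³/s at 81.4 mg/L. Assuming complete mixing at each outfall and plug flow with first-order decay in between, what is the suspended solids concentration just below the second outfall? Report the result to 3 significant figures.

49.2 mg/L

Conservation of mass: C = (4.580·11.00 + 0.3300·546.0) / 4.910 = 230.6/4.910 = 46.96 mg/L; combined flow 4.910 m³/s.
Travel time t = 18·1000 / 1.1 = 16360 s = 4.545 h.
Half-life 40 h → k = ln 2 / 40 = 0.01733 h⁻¹ = 0.4159 d⁻¹.
Applying C = C₀e^(−kt): 46.96 × 0.9243 = 43.40 mg/L.
Second outfall: C = (4.910·43.40 + 0.8780·81.40)/5.788 = 49.16 mg/L.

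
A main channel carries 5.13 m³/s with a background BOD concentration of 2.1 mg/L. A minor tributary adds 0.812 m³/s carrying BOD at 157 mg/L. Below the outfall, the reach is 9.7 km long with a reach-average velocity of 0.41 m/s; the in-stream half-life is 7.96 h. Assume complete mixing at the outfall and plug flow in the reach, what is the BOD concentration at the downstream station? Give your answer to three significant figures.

13.1 mg/L

Mass balance: C = (5.130·2.100 + 0.8120·157.0) / 5.942 = 138.3/5.942 = 23.27 mg/L.
Travel time t = 9.7·1000 / 0.41 = 23660 s = 6.572 h.
Half-life 7.96 h → k = ln 2 / 7.96 = 0.08708 h⁻¹ = 2.090 d⁻¹.
Applying C = C₀e^(−kt): 23.27 × 0.5642 = 13.13 mg/L.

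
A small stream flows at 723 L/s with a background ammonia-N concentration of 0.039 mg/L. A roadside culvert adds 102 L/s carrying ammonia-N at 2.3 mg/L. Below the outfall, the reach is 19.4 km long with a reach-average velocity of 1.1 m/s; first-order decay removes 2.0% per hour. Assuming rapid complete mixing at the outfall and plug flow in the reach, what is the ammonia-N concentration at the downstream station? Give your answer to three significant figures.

After mixing, C = (723.0·0.03900 + 102.0·2.300) / 825.0 = 262.8/825.0 = 0.3185 mg/L.
Travel time t = 19.4·1000 / 1.1 = 17640 s = 4.899 h.
2.0%/h lost → k = −ln(1 − 0.02) = 0.02020 h⁻¹.
After decay, C = 0.3185 × e^(−kt) = 0.3185 × 0.9058 = 0.2885 mg/L.

0.289 mg/L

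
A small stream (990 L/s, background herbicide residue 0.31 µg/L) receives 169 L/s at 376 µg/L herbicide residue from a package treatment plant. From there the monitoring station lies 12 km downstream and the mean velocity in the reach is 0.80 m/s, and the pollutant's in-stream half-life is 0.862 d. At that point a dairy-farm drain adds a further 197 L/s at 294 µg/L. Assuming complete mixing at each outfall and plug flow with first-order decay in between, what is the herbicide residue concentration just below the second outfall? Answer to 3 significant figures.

Conservation of mass: C = (990.0·0.3100 + 169.0·376.0) / 1159 = 63850/1159 = 55.09 µg/L; combined flow 1159 L/s.
Travel time t = 12·1000 / 0.80 = 15000 s = 4.167 h.
Half-life 0.862 d → k = ln 2 / 0.862 = 0.8041 d⁻¹.
Applying C = C₀e^(−kt): 55.09 × 0.8697 = 47.91 µg/L.
At the second outfall, C = (1159·47.91 + 197.0·294.0) / (1159 + 197.0) = 83.66 µg/L.

83.7 µg/L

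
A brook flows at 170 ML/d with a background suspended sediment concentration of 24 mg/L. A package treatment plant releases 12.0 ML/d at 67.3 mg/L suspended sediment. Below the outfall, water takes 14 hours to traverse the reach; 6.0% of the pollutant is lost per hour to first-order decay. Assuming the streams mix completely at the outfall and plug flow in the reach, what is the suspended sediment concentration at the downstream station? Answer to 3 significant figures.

11.3 mg/L

Mass balance: C = (170.0·24.00 + 12.00·67.30) / 182.0 = 4888/182.0 = 26.85 mg/L.
6.0%/h lost → k = −ln(1 − 0.06) = 0.06188 h⁻¹.
First-order decay: C = 26.85·exp(−k·t) = 26.85·0.4205 = 11.29 mg/L.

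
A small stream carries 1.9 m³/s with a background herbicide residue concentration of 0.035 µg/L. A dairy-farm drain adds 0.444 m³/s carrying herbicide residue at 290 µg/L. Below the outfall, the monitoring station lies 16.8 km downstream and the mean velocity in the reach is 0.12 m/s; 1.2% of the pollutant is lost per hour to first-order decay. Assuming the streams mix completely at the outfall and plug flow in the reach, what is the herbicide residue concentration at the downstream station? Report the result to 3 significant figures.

Flow-weighted average: C = (1.900·0.03500 + 0.4440·290.0) / 2.344 = 128.8/2.344 = 54.96 µg/L.
Travel time t = 16.8·1000 / 0.12 = 140000 s = 38.89 h.
1.2%/h lost → k = −ln(1 − 0.012) = 0.01207 h⁻¹.
After decay, C = 54.96 × e^(−kt) = 54.96 × 0.6253 = 34.37 µg/L.

34.4 µg/L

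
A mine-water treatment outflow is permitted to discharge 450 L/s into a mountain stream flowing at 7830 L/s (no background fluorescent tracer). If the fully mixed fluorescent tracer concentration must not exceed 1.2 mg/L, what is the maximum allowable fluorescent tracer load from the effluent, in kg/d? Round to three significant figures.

Mass balance at the limit: 7830·0 + 450.0·Cₑ = 8280·1.2 → Cₑ = 22.08 mg/L.
450.0 L/s = 0.4500 m³/s. Load = 0.4500 m³/s × 22.08 g/m³ × 86 400 s/d = 858.5 kg/d.

858 kg/d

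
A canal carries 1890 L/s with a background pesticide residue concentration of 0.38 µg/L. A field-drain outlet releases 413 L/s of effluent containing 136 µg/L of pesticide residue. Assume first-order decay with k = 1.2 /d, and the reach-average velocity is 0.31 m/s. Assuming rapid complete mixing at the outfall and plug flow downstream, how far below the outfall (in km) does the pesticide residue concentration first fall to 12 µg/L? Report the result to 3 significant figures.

16.1 km

Conservation of mass: C = (1890·0.3800 + 413.0·136.0) / 2303 = 56890/2303 = 24.70 µg/L.
Set 24.70·exp(−k·t) = 12 → t = ln(24.70/12)/k = 51980 s = 14.44 h.
Distance = v·t = 0.31·51980 = 16110 m = 16.11 km.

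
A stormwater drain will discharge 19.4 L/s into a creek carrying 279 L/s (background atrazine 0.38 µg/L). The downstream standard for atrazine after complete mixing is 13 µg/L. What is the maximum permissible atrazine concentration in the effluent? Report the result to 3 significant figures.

194 µg/L

At the limit, (Qr·Cr + Qe·Cₑ)/(Qr + Qe) = 13:
Cₑ = (298.4·13 − 279.0·0.3800) / 19.40 = 194.5 µg/L.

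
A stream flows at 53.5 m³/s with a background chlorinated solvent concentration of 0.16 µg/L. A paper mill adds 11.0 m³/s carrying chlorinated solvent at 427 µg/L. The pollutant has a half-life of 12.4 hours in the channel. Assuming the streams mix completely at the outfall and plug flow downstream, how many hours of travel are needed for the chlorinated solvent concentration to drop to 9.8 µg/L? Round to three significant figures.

Flow-weighted average: C = (53.50·0.1600 + 11.00·427.0) / 64.50 = 4706/64.50 = 72.95 µg/L.
Half-life 12.4 h → k = ln 2 / 12.4 = 0.05590 h⁻¹ = 1.342 d⁻¹.
72.95·exp(−k·t) = 9.8 → t = ln(72.95/9.8)/k = 129300 s = 35.91 h.

35.9 h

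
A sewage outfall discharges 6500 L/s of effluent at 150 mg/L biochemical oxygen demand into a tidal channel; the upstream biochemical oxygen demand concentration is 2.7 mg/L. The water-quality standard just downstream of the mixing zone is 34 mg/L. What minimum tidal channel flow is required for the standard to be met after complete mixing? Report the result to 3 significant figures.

Set C_mix = 34: (Q·2.700 + 6500·150.0) / (Q + 6500) = 34
→ Q = 6500·(150.0 − 34)/(34 − 2.700) = 24090 L/s.

24100 L/s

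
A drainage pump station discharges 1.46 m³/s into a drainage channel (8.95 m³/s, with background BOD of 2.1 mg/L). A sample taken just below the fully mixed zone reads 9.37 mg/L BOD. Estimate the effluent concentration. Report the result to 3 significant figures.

53.9 mg/L

Mass balance: 8.950·2.100 + 1.460·Cₑ = 10.41·9.370
→ Cₑ = (10.41·9.370 − 8.950·2.100) / 1.460 = 53.94 mg/L.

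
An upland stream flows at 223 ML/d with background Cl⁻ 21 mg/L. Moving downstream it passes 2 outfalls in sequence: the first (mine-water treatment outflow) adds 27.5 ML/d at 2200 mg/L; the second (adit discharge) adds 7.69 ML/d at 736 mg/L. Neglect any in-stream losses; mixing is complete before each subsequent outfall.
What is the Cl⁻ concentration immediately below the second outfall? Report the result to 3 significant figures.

Below outfall 1: Q → 250.5 ML/d, C = (223.0·21.00 + 27.50·2200)/250.5 = 260.2 mg/L.
Below outfall 2: Q → 258.2 ML/d, C = (250.5·260.2 + 7.690·736.0)/258.2 = 274.4 mg/L.

274 mg/L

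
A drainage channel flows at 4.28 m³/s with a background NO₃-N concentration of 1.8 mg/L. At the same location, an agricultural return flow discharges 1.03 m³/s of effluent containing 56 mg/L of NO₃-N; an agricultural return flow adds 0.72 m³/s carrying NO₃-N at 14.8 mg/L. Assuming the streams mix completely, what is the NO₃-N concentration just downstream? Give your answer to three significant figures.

Mass balance: C = (4.280·1.800 + 1.030·56.00 + 0.7200·14.80) / 6.030 = 76.04/6.030 = 12.61 mg/L.

12.6 mg/L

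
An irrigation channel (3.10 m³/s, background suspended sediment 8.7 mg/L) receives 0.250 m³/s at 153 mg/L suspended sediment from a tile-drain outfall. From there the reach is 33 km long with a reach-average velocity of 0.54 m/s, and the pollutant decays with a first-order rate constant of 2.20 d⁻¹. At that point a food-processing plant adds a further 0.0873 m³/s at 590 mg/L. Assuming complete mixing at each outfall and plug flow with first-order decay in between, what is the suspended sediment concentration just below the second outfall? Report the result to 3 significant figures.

Conservation of mass: C = (3.100·8.700 + 0.2500·153.0) / 3.350 = 65.22/3.350 = 19.47 mg/L; combined flow 3.350 m³/s.
Travel time t = 33·1000 / 0.54 = 61110 s = 16.98 h.
Decay over the reach: 19.47·exp(−kt) = 19.47·0.2110 = 4.107 mg/L.
Second outfall: C = (3.350·4.107 + 0.08730·590.0)/3.437 = 18.99 mg/L.

19.0 mg/L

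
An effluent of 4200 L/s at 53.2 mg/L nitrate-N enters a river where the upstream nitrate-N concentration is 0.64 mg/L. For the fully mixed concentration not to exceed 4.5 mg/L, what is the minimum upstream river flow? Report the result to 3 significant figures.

53000 L/s

Set C_mix = 4.5: (Q·0.6400 + 4200·53.20) / (Q + 4200) = 4.5
→ Q = 4200·(53.20 − 4.5)/(4.5 − 0.6400) = 52990 L/s.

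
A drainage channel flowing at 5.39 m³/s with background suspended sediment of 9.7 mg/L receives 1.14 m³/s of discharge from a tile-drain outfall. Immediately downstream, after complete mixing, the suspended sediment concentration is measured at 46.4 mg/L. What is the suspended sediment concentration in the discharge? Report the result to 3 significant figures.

220 mg/L

Mass balance: 5.390·9.700 + 1.140·Cₑ = 6.530·46.40
→ Cₑ = (6.530·46.40 − 5.390·9.700) / 1.140 = 219.9 mg/L.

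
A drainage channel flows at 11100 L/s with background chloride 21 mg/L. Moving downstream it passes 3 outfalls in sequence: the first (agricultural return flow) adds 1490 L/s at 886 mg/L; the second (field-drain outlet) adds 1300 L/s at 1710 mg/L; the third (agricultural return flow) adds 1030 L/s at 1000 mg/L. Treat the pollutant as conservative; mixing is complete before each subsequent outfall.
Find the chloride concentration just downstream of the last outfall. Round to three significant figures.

Below outfall 1: Q → 12590 L/s, C = (11100·21.00 + 1490·886.0)/12590 = 123.4 mg/L.
Below outfall 2: Q → 13890 L/s, C = (12590·123.4 + 1300·1710)/13890 = 271.9 mg/L.
Below outfall 3: Q → 14920 L/s, C = (13890·271.9 + 1030·1000)/14920 = 322.1 mg/L.

322 mg/L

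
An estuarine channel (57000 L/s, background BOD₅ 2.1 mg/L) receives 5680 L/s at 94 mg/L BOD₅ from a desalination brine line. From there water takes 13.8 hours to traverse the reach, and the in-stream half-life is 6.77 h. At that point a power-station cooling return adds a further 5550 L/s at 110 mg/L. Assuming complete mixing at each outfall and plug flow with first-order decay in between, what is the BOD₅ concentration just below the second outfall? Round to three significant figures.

11.3 mg/L

Flow-weighted average: C = (57000·2.100 + 5680·94.00) / 62680 = 653600/62680 = 10.43 mg/L; combined flow 62680 L/s.
Half-life 6.77 h → k = ln 2 / 6.77 = 0.1024 h⁻¹ = 2.457 d⁻¹.
Decay over the reach: 10.43·exp(−kt) = 10.43·0.2434 = 2.538 mg/L.
At the second outfall, C = (62680·2.538 + 5550·110.0) / (62680 + 5550) = 11.28 mg/L.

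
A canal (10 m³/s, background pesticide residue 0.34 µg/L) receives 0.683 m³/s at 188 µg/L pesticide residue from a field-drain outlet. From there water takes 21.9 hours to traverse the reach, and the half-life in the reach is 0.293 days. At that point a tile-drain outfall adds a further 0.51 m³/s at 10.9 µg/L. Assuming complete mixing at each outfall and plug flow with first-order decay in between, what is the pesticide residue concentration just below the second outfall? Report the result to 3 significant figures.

1.86 µg/L

After mixing, C = (10.00·0.3400 + 0.6830·188.0) / 10.68 = 131.8/10.68 = 12.34 µg/L; combined flow 10.68 m³/s.
Half-life 0.293 d → k = ln 2 / 0.293 = 2.366 d⁻¹.
Decay over the reach: 12.34·exp(−kt) = 12.34·0.1155 = 1.425 µg/L.
At the second outfall, C = (10.68·1.425 + 0.5100·10.90) / (10.68 + 0.5100) = 1.856 µg/L.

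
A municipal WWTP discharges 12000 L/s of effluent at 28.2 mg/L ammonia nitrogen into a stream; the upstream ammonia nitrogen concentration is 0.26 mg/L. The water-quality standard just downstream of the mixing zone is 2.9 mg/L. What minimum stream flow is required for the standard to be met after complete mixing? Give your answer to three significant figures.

Set C_mix = 2.9: (Q·0.2600 + 12000·28.20) / (Q + 12000) = 2.9
→ Q = 12000·(28.20 − 2.9)/(2.9 − 0.2600) = 115000 L/s.

115000 L/s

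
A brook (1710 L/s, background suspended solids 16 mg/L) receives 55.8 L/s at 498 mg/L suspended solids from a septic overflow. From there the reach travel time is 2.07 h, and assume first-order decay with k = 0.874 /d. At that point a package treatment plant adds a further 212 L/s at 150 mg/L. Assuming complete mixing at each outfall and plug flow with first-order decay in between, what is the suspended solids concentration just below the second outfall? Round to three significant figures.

41.9 mg/L

Mass balance: C = (1710·16.00 + 55.80·498.0) / 1766 = 55150/1766 = 31.23 mg/L; combined flow 1766 L/s.
Decay over the reach: 31.23·exp(−kt) = 31.23·0.9274 = 28.96 mg/L.
Second outfall: C = (1766·28.96 + 212.0·150.0)/1978 = 41.94 mg/L.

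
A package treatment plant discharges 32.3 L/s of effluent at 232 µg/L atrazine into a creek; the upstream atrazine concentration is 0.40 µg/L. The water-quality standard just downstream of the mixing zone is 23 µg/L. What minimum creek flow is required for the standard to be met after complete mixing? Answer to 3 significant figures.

299 L/s

Set C_mix = 23: (Q·0.4000 + 32.30·232.0) / (Q + 32.30) = 23
→ Q = 32.30·(232.0 − 23)/(23 − 0.4000) = 298.7 L/s.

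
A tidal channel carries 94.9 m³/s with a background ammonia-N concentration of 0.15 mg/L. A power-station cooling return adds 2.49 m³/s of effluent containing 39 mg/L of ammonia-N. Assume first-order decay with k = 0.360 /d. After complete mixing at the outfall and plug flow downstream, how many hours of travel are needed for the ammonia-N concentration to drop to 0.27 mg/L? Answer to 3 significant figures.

96.2 h

Mass balance: C = (94.90·0.1500 + 2.490·39.00) / 97.39 = 111.3/97.39 = 1.143 mg/L.
1.143·exp(−k·t) = 0.27 → t = ln(1.143/0.27)/k = 346400 s = 96.22 h.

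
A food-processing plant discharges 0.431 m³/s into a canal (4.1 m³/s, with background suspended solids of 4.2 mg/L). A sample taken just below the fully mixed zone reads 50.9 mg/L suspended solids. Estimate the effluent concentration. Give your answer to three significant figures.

Mass balance: 4.100·4.200 + 0.4310·Cₑ = 4.531·50.90
→ Cₑ = (4.531·50.90 − 4.100·4.200) / 0.4310 = 495.1 mg/L.

495 mg/L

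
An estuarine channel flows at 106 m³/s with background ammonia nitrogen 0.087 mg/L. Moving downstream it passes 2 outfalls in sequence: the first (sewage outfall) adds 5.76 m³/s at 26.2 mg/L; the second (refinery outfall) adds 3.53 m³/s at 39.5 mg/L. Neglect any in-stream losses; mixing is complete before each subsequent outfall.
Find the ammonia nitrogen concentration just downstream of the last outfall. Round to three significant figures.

2.60 mg/L

Below outfall 1: Q → 111.8 m³/s, C = (106.0·0.08700 + 5.760·26.20)/111.8 = 1.433 mg/L.
Below outfall 2: Q → 115.3 m³/s, C = (111.8·1.433 + 3.530·39.50)/115.3 = 2.598 mg/L.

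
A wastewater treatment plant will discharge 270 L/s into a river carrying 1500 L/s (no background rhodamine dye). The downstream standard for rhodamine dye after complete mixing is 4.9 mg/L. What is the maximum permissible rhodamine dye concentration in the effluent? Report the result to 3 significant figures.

At the limit, (Qr·Cr + Qe·Cₑ)/(Qr + Qe) = 4.9:
Cₑ = (1770·4.9 − 1500·0) / 270.0 = 32.12 mg/L.

32.1 mg/L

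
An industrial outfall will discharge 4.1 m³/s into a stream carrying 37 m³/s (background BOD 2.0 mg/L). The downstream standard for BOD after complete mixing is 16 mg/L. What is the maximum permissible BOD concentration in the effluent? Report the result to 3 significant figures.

142 mg/L

At the limit, (Qr·Cr + Qe·Cₑ)/(Qr + Qe) = 16:
Cₑ = (41.10·16 − 37.00·2.000) / 4.100 = 142.3 mg/L.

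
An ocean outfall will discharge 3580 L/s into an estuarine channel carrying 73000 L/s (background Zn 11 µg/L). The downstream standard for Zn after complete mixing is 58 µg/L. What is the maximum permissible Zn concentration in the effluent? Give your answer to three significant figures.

At the limit, (Qr·Cr + Qe·Cₑ)/(Qr + Qe) = 58:
Cₑ = (76580·58 − 73000·11.00) / 3580 = 1016 µg/L.

1020 µg/L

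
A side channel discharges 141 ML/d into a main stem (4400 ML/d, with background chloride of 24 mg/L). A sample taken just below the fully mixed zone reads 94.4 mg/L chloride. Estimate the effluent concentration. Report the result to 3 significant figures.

2290 mg/L

Mass balance: 4400·24.00 + 141.0·Cₑ = 4541·94.40
→ Cₑ = (4541·94.40 − 4400·24.00) / 141.0 = 2291 mg/L.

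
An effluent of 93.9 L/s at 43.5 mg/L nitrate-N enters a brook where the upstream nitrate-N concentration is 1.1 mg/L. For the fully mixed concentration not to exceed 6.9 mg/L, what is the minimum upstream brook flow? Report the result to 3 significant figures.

593 L/s

Set C_mix = 6.9: (Q·1.100 + 93.90·43.50) / (Q + 93.90) = 6.9
→ Q = 93.90·(43.50 − 6.9)/(6.9 − 1.100) = 592.5 L/s.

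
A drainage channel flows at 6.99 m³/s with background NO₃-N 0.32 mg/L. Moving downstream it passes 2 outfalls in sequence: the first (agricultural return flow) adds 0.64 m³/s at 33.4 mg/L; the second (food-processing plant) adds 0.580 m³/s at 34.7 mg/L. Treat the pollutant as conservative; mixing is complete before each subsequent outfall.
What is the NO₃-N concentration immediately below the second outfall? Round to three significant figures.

Below outfall 1: Q → 7.630 m³/s, C = (6.990·0.3200 + 0.6400·33.40)/7.630 = 3.095 mg/L.
Below outfall 2: Q → 8.210 m³/s, C = (7.630·3.095 + 0.5800·34.70)/8.210 = 5.328 mg/L.

5.33 mg/L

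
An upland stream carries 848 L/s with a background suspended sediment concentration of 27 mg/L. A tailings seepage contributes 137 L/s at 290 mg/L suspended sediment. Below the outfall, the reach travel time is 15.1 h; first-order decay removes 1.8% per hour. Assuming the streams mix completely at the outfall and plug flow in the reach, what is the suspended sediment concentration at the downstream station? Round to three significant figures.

Mass balance: C = (848.0·27.00 + 137.0·290.0) / 985.0 = 62630/985.0 = 63.58 mg/L.
1.8%/h lost → k = −ln(1 − 0.018) = 0.01816 h⁻¹.
First-order decay: C = 63.58·exp(−k·t) = 63.58·0.7601 = 48.33 mg/L.

48.3 mg/L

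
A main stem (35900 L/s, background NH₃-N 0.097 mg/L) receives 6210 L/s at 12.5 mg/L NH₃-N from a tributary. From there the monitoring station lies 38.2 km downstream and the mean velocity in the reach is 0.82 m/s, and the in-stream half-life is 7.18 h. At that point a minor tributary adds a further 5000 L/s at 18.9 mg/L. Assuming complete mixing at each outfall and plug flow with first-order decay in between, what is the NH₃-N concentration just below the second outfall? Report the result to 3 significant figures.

2.50 mg/L

After mixing, C = (35900·0.09700 + 6210·12.50) / 42110 = 81110/42110 = 1.926 mg/L; combined flow 42110 L/s.
Travel time t = 38.2·1000 / 0.82 = 46590 s = 12.94 h.
Half-life 7.18 h → k = ln 2 / 7.18 = 0.09654 h⁻¹ = 2.317 d⁻¹.
Applying C = C₀e^(−kt): 1.926 × 0.2867 = 0.5522 mg/L.
At the second outfall, C = (42110·0.5522 + 5000·18.90) / (42110 + 5000) = 2.500 mg/L.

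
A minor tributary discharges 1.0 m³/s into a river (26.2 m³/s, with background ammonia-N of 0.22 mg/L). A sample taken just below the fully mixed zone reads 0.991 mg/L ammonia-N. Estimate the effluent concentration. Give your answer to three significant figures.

Mass balance: 26.20·0.2200 + 1.000·Cₑ = 27.20·0.9910
→ Cₑ = (27.20·0.9910 − 26.20·0.2200) / 1.000 = 21.19 mg/L.

21.2 mg/L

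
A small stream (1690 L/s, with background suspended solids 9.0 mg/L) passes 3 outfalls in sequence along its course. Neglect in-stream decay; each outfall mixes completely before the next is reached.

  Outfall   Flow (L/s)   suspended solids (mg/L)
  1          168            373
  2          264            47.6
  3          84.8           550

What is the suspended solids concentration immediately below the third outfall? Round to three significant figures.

62.1 mg/L

After outfall 1: Q = 1690 + 168.0 = 1858 L/s; C = (1690·9.000 + 168.0·373.0)/1858 = 41.91 mg/L.
After outfall 2: Q = 1858 + 264.0 = 2122 L/s; C = (1858·41.91 + 264.0·47.60)/2122 = 42.62 mg/L.
After outfall 3: Q = 2122 + 84.80 = 2207 L/s; C = (2122·42.62 + 84.80·550.0)/2207 = 62.12 mg/L.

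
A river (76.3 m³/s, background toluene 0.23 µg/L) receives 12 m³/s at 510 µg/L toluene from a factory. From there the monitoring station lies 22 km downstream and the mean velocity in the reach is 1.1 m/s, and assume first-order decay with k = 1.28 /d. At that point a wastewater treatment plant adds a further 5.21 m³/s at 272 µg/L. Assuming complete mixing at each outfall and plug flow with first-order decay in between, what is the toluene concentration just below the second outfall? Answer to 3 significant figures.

Mixed concentration C = ΣQC/ΣQ = (76.30·0.2300 + 12.00·510.0) / 88.30 = 6138/88.30 = 69.51 µg/L; combined flow 88.30 m³/s.
Travel time t = 22·1000 / 1.1 = 20000 s = 5.556 h.
First-order decay: C = 69.51·exp(−k·t) = 69.51·0.7436 = 51.68 µg/L.
Second outfall: C = (88.30·51.68 + 5.210·272.0)/93.51 = 63.96 µg/L.

64.0 µg/L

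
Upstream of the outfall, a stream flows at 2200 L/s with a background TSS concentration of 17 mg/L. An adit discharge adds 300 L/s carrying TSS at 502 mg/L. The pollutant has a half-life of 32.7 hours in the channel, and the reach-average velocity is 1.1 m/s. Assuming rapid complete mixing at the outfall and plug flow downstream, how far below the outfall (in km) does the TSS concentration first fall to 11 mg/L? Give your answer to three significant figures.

359 km

Mixed concentration C = ΣQC/ΣQ = (2200·17.00 + 300.0·502.0) / 2500 = 188000/2500 = 75.20 mg/L.
Half-life 32.7 h → k = ln 2 / 32.7 = 0.02120 h⁻¹ = 0.5087 d⁻¹.
Set 75.20·exp(−k·t) = 11 → t = ln(75.20/11)/k = 326500 s = 90.68 h.
Distance = v·t = 1.1·326500 = 359100 m = 359.1 km.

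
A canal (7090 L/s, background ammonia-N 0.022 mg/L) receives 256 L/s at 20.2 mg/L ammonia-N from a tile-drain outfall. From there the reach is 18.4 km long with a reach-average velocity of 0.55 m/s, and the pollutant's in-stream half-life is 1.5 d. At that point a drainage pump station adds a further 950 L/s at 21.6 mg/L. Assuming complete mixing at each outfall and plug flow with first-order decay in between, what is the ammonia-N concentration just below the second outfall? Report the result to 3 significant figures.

3.01 mg/L

Mass balance: C = (7090·0.02200 + 256.0·20.20) / 7346 = 5327/7346 = 0.7252 mg/L; combined flow 7346 L/s.
Travel time t = 18.4·1000 / 0.55 = 33450 s = 9.293 h.
Half-life 1.5 d → k = ln 2 / 1.5 = 0.4621 d⁻¹.
After decay, C = 0.7252 × e^(−kt) = 0.7252 × 0.8362 = 0.6064 mg/L.
At the second outfall, C = (7346·0.6064 + 950.0·21.60) / (7346 + 950.0) = 3.010 mg/L.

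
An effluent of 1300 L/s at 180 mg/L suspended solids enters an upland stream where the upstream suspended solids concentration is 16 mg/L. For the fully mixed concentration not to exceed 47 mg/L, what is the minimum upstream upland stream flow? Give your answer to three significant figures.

Set C_mix = 47: (Q·16.00 + 1300·180.0) / (Q + 1300) = 47
→ Q = 1300·(180.0 − 47)/(47 − 16.00) = 5577 L/s.

5580 L/s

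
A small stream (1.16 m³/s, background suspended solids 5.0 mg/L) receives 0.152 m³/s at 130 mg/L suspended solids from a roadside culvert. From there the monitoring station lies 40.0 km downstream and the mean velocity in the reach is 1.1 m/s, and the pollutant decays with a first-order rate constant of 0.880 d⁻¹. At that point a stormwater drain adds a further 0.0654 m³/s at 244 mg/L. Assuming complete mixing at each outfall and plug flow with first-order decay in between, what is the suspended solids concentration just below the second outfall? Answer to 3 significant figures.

Mass balance: C = (1.160·5.000 + 0.1520·130.0) / 1.312 = 25.56/1.312 = 19.48 mg/L; combined flow 1.312 m³/s.
Travel time t = 40.0·1000 / 1.1 = 36360 s = 10.10 h.
After decay, C = 19.48 × e^(−kt) = 19.48 × 0.6905 = 13.45 mg/L.
At the second outfall, C = (1.312·13.45 + 0.06540·244.0) / (1.312 + 0.06540) = 24.40 mg/L.

24.4 mg/L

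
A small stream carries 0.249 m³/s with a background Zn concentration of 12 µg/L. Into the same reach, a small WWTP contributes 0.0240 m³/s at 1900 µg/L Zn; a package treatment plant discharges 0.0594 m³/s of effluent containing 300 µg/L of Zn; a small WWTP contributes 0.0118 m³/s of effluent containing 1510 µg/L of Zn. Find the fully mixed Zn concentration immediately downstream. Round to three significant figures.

245 µg/L

Flow-weighted average: C = (0.2490·12.00 + 0.02400·1900 + 0.05940·300.0 + 0.01180·1510) / 0.3442 = 84.23/0.3442 = 244.7 µg/L.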